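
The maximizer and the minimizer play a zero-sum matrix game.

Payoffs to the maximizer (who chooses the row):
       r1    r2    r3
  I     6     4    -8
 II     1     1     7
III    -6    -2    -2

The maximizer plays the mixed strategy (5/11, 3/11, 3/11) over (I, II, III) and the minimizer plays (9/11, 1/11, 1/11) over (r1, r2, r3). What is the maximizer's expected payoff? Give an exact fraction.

Against (9/11, 1/11, 1/11), each row's expected payoff is I: 50/11; II: 17/11; III: -58/11.
Taking the (5/11, 3/11, 3/11)-weighted average: (5/11)·(50/11) + (3/11)·(17/11) + (3/11)·(-58/11) = 127/121.

127/121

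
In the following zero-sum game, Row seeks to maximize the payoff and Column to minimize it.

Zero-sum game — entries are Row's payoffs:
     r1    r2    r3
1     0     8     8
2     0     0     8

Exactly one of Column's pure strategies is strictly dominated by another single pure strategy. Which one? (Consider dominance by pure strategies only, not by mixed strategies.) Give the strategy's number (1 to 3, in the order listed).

Column prefers columns that give Row less. Compare r3 with r1: 0 < 8, 0 < 8.
So r1 strictly dominates r3 for Column; r3 is strictly dominated.

3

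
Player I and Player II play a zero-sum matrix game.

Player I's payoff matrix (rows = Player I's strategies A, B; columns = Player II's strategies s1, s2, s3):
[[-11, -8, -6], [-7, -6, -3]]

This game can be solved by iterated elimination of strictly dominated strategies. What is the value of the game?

-7

Column s3 is strictly dominated by s1 for Player II (-11<-6, -7<-3); eliminate s3.
Column s2 is strictly dominated by s1 for Player II (-11<-8, -7<-6); eliminate s2.
Row A is strictly dominated by row B (-7>-11); eliminate A.
Only (B, s1) remains, with payoff -7.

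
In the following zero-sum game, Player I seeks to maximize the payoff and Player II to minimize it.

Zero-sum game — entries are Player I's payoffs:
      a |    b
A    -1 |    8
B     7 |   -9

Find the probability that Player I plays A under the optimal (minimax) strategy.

Row minima are -1 and -9, so Player I's maximin is -1; column maxima are 7 and 8, so Player II's minimax is 7. These differ, so the equilibrium is in mixed strategies.
Let Player I play A with probability p. Player II is indifferent when −p + 7(1−p) = 8p − 9(1−p), giving p = 16/25.

16/25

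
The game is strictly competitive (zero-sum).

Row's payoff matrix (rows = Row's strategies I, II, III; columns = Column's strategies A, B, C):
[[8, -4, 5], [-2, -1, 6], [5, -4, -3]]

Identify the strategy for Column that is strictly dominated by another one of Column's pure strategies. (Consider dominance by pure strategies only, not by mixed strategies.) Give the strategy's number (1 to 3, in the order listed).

3

Column prefers columns that give Row less. Compare C with B: -4 < 5, -1 < 6, -4 < -3.
So B strictly dominates C for Column; C is strictly dominated.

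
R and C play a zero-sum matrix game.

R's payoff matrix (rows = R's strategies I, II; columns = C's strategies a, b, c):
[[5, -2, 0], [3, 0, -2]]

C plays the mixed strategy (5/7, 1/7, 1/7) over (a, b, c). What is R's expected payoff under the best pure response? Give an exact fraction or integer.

23/7

I: (5)·(5/7) + (-2)·(1/7) + (0)·(1/7) = 23/7.
II: (3)·(5/7) + (0)·(1/7) + (-2)·(1/7) = 13/7.
The best pure response is I with expected payoff 23/7.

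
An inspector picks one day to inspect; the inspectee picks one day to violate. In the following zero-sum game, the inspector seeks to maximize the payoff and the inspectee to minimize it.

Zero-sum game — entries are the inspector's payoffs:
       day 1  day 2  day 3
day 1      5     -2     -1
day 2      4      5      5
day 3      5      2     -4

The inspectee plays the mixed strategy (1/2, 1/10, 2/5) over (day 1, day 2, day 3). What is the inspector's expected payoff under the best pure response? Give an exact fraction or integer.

9/2

day 1: (5)·(1/2) + (-2)·(1/10) + (-1)·(2/5) = 19/10.
day 2: (4)·(1/2) + (5)·(1/10) + (5)·(2/5) = 9/2.
day 3: (5)·(1/2) + (2)·(1/10) + (-4)·(2/5) = 11/10.
The best pure response is day 2 with expected payoff 9/2.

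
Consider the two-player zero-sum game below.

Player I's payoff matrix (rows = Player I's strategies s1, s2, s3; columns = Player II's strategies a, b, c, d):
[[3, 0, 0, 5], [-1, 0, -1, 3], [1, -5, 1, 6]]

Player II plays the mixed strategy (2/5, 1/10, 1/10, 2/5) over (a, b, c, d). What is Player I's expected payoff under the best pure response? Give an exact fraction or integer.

16/5

s1: (3)·(2/5) + (0)·(1/10) + (0)·(1/10) + (5)·(2/5) = 16/5.
s2: (-1)·(2/5) + (0)·(1/10) + (-1)·(1/10) + (3)·(2/5) = 7/10.
s3: (1)·(2/5) + (-5)·(1/10) + (1)·(1/10) + (6)·(2/5) = 12/5.
The best pure response is s1 with expected payoff 16/5.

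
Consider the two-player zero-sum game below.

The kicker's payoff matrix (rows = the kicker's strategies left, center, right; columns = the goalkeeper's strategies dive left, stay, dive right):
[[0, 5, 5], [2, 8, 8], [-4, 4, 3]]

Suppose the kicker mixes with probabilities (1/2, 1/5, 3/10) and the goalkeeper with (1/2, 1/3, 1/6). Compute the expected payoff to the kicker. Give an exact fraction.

Against (1/2, 1/3, 1/6), each row's expected payoff is left: 5/2; center: 5; right: -1/6.
Taking the (1/2, 1/5, 3/10)-weighted average: (1/2)·(5/2) + (1/5)·(5) + (3/10)·(-1/6) = 11/5.

11/5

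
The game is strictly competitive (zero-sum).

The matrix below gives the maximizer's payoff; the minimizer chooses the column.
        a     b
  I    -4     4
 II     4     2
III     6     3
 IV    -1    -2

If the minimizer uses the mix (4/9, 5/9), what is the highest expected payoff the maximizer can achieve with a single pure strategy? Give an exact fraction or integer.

I: (-4)·(4/9) + (4)·(5/9) = 4/9.
II: (4)·(4/9) + (2)·(5/9) = 26/9.
III: (6)·(4/9) + (3)·(5/9) = 13/3.
IV: (-1)·(4/9) + (-2)·(5/9) = -14/9.
The best pure response is III with expected payoff 13/3.

13/3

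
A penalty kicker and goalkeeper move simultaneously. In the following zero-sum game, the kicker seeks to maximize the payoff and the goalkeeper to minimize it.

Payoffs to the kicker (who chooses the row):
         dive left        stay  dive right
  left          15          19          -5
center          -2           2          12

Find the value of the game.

Column stay is strictly dominated by dive left for the goalkeeper (it gives the kicker more in every row).
The remaining 2×2 game on (left, center) × (dive left, dive right) has no saddle point. Let the kicker play left with probability p; indifference gives 15p − 2(1−p) = −5p + 12(1−p), so p = 7/17.
Similarly the goalkeeper's optimal q on dive left is 1/2, and the value is 15·(1/2) + (-5)·(1/2) = 5.

5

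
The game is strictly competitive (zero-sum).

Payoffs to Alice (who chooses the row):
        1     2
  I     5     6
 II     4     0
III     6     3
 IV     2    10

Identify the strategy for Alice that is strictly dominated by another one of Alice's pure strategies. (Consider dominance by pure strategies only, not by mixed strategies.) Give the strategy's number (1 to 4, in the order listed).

2

Compare II with I: 5 > 4, 6 > 0.
So I strictly dominates II for Alice; II is strictly dominated.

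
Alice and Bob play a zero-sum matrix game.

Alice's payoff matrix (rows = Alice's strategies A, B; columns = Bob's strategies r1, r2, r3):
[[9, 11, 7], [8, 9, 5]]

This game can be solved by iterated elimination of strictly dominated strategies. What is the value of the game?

Column r1 is strictly dominated by r3 for Bob (7<9, 5<8); eliminate r1.
Column r2 is strictly dominated by r3 for Bob (7<11, 5<9); eliminate r2.
Row B is strictly dominated by row A (7>5); eliminate B.
Only (A, r3) remains, with payoff 7.

7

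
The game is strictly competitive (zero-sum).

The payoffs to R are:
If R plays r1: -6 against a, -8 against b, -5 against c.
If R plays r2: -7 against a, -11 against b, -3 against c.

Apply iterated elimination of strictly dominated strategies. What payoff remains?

Column a is strictly dominated by b for C (-8<-6, -11<-7); eliminate a.
Column c is strictly dominated by b for C (-8<-5, -11<-3); eliminate c.
Row r2 is strictly dominated by row r1 (-8>-11); eliminate r2.
Only (r1, b) remains, with payoff -8.

-8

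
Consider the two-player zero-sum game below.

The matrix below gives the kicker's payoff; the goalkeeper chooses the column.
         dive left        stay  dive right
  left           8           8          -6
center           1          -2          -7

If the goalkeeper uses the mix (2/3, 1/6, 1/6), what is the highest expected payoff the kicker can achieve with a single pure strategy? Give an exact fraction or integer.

left: (8)·(2/3) + (8)·(1/6) + (-6)·(1/6) = 17/3.
center: (1)·(2/3) + (-2)·(1/6) + (-7)·(1/6) = -5/6.
The best pure response is left with expected payoff 17/3.

17/3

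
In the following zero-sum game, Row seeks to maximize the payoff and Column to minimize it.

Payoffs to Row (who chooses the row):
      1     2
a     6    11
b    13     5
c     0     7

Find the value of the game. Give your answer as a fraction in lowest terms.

Row c is strictly dominated by row a, so Row never plays it.
The remaining 2×2 game on (a, b) × (1, 2) has no saddle point. Let Row play a with probability p; indifference gives 6p + 13(1−p) = 11p + 5(1−p), so p = 8/13.
Similarly Column's optimal q on 1 is 6/13, and the value is 6·(6/13) + (11)·(7/13) = 113/13.

113/13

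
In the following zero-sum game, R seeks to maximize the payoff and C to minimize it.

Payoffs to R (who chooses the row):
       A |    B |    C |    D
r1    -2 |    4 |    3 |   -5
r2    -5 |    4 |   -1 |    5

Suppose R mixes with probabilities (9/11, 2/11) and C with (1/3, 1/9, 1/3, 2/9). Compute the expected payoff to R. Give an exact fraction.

-35/99

Against (1/3, 1/9, 1/3, 2/9), each row's expected payoff is r1: -1/3; r2: -4/9.
Taking the (9/11, 2/11)-weighted average: (9/11)·(-1/3) + (2/11)·(-4/9) = -35/99.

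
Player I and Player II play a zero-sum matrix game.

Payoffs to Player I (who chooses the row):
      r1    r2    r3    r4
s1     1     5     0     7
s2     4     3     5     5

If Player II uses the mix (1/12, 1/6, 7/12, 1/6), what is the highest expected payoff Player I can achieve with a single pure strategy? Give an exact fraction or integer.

s1: (1)·(1/12) + (5)·(1/6) + (0)·(7/12) + (7)·(1/6) = 25/12.
s2: (4)·(1/12) + (3)·(1/6) + (5)·(7/12) + (5)·(1/6) = 55/12.
The best pure response is s2 with expected payoff 55/12.

55/12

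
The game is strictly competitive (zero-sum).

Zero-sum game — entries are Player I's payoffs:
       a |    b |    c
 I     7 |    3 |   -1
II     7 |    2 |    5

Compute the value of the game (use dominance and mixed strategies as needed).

Column a is strictly dominated by b for Player II (it gives Player I more in every row).
The remaining 2×2 game on (I, II) × (b, c) has no saddle point. Let Player I play I with probability p; indifference gives 3p + 2(1−p) = −p + 5(1−p), so p = 3/7.
Similarly Player II's optimal q on b is 6/7, and the value is 3·(6/7) + (-1)·(1/7) = 17/7.

17/7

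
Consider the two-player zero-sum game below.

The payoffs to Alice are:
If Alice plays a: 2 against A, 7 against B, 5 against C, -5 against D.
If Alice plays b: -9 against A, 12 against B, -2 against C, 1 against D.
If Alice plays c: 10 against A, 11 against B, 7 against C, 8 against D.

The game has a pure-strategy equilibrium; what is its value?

Row minima: -5, -9, 7 → Alice's maximin is 7.
Column maxima: 10, 12, 7, 8 → Bob's minimax is 7.
They coincide at (c, C), so the value is 7.

7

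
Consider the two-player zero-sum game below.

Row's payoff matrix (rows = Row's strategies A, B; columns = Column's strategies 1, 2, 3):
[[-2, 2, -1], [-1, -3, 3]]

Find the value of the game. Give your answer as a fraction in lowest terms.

Column 3 is strictly dominated by 1 for Column (it gives Row more in every row).
The remaining 2×2 game on (A, B) × (1, 2) has no saddle point. Let Row play A with probability p; indifference gives −2p − (1−p) = 2p − 3(1−p), so p = 1/3.
Similarly Column's optimal q on 1 is 5/6, and the value is -2·(5/6) + (2)·(1/6) = -4/3.

-4/3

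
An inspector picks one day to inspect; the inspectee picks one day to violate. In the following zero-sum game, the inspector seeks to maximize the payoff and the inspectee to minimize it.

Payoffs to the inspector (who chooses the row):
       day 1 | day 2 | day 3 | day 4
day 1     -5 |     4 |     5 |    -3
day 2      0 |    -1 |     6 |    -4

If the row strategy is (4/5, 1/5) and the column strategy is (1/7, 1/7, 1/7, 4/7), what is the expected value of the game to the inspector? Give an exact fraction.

Against (1/7, 1/7, 1/7, 4/7), each row's expected payoff is day 1: -8/7; day 2: -11/7.
Taking the (4/5, 1/5)-weighted average: (4/5)·(-8/7) + (1/5)·(-11/7) = -43/35.

-43/35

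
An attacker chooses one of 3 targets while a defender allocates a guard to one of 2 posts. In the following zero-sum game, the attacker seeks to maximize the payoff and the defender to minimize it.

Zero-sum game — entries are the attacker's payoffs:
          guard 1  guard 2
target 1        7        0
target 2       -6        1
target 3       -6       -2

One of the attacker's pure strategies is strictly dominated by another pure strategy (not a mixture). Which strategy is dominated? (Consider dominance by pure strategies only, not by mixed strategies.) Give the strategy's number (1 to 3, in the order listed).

Compare target 3 with target 1: 7 > -6, 0 > -2.
So target 1 strictly dominates target 3 for the attacker; target 3 is strictly dominated.

3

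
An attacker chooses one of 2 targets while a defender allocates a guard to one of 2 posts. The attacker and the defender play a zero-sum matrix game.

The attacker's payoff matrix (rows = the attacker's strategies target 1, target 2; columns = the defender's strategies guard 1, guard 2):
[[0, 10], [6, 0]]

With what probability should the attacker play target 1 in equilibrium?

3/8

Row minima are 0 and 0, so the attacker's maximin is 0; column maxima are 6 and 10, so the defender's minimax is 6. These differ, so the equilibrium is in mixed strategies.
Let the attacker play target 1 with probability p. The defender is indifferent when 6(1−p) = 10p, giving p = 3/8.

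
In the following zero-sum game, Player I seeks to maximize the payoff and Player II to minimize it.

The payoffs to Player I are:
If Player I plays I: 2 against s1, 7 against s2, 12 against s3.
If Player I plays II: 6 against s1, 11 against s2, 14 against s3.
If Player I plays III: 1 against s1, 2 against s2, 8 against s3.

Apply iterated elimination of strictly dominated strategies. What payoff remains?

Column s2 is strictly dominated by s1 for Player II (2<7, 6<11, 1<2); eliminate s2.
Column s3 is strictly dominated by s1 for Player II (2<12, 6<14, 1<8); eliminate s3.
Row III is strictly dominated by row I (2>1); eliminate III.
Row I is strictly dominated by row II (6>2); eliminate I.
Only (II, s1) remains, with payoff 6.

6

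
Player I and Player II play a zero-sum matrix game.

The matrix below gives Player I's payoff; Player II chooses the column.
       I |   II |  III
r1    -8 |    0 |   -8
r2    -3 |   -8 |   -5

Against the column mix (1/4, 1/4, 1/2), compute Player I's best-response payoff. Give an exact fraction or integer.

r1: (-8)·(1/4) + (0)·(1/4) + (-8)·(1/2) = -6.
r2: (-3)·(1/4) + (-8)·(1/4) + (-5)·(1/2) = -21/4.
The best pure response is r2 with expected payoff -21/4.

-21/4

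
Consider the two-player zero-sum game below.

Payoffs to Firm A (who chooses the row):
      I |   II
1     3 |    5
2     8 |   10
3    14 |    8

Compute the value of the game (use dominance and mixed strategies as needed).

Row 1 is strictly dominated by row 2, so Firm A never plays it.
The remaining 2×2 game on (2, 3) × (I, II) has no saddle point. Let Firm A play 2 with probability p; indifference gives 8p + 14(1−p) = 10p + 8(1−p), so p = 3/4.
Similarly Firm B's optimal q on I is 1/4, and the value is 8·(1/4) + (10)·(3/4) = 19/2.

19/2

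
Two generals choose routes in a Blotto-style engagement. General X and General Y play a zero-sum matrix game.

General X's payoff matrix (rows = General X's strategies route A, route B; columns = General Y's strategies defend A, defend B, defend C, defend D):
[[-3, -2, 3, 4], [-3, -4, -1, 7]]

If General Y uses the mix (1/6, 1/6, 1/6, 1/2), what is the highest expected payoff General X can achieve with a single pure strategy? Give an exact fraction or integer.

13/6

route A: (-3)·(1/6) + (-2)·(1/6) + (3)·(1/6) + (4)·(1/2) = 5/3.
route B: (-3)·(1/6) + (-4)·(1/6) + (-1)·(1/6) + (7)·(1/2) = 13/6.
The best pure response is route B with expected payoff 13/6.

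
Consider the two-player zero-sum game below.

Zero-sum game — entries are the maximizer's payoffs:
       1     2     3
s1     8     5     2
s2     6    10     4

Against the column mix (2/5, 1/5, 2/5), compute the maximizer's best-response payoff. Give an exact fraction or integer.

s1: (8)·(2/5) + (5)·(1/5) + (2)·(2/5) = 5.
s2: (6)·(2/5) + (10)·(1/5) + (4)·(2/5) = 6.
The best pure response is s2 with expected payoff 6.

6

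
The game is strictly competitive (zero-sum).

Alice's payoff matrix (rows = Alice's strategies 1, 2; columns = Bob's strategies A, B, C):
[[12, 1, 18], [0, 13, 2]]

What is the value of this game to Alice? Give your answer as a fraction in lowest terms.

13/2

Column C is strictly dominated by A for Bob (it gives Alice more in every row).
The remaining 2×2 game on (1, 2) × (A, B) has no saddle point. Let Alice play 1 with probability p; indifference gives 12p = p + 13(1−p), so p = 13/24.
Similarly Bob's optimal q on A is 1/2, and the value is 12·(1/2) + (1)·(1/2) = 13/2.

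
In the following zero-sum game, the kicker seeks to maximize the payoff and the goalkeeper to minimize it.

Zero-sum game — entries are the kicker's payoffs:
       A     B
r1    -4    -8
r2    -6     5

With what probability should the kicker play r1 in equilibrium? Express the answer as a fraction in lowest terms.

Row minima are -8 and -6, so the kicker's maximin is -6; column maxima are -4 and 5, so the goalkeeper's minimax is -4. These differ, so the equilibrium is in mixed strategies.
Let the kicker play r1 with probability p. The goalkeeper is indifferent when −4p − 6(1−p) = −8p + 5(1−p), giving p = 11/15.

11/15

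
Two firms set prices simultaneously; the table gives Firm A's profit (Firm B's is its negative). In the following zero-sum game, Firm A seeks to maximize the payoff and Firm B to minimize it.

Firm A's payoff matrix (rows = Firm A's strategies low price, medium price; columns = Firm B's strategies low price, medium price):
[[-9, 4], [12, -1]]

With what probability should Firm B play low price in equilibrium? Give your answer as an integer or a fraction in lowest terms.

5/26

Row minima are -9 and -1, so Firm A's maximin is -1; column maxima are 12 and 4, so Firm B's minimax is 4. These differ, so the equilibrium is in mixed strategies.
Let Firm B play low price with probability q. Firm A is indifferent when −9q + 4(1−q) = 12q − (1−q), giving q = 5/26.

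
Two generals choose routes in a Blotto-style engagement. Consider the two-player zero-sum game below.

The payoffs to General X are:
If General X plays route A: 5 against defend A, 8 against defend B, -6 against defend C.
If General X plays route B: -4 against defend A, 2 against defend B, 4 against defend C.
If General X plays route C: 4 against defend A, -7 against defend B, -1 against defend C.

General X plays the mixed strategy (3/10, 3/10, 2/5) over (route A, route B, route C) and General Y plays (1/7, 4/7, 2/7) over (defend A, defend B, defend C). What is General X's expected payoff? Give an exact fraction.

1/10

Against (1/7, 4/7, 2/7), each row's expected payoff is route A: 25/7; route B: 12/7; route C: -26/7.
Taking the (3/10, 3/10, 2/5)-weighted average: (3/10)·(25/7) + (3/10)·(12/7) + (2/5)·(-26/7) = 1/10.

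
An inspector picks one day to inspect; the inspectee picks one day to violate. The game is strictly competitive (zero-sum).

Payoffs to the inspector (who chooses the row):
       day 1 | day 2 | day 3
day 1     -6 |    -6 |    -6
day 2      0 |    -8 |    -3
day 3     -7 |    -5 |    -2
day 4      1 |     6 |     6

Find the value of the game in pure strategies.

Row minima: -6, -8, -7, 1 → the inspector's maximin is 1.
Column maxima: 1, 6, 6 → the inspectee's minimax is 1.
They coincide at (day 4, day 1), so the value is 1.

1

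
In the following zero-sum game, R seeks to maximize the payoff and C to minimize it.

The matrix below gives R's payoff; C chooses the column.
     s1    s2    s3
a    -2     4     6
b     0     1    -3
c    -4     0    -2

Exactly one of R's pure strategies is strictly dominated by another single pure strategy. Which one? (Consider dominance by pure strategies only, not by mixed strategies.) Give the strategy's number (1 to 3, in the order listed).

Compare c with a: -2 > -4, 4 > 0, 6 > -2.
So a strictly dominates c for R; c is strictly dominated.

3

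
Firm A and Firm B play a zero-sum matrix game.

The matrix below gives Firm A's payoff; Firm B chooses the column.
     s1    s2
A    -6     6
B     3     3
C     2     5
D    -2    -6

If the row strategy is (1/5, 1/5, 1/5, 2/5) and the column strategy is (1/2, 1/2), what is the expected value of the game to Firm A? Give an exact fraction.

Against (1/2, 1/2), each row's expected payoff is A: 0; B: 3; C: 7/2; D: -4.
Taking the (1/5, 1/5, 1/5, 2/5)-weighted average: (1/5)·(0) + (1/5)·(3) + (1/5)·(7/2) + (2/5)·(-4) = -3/10.

-3/10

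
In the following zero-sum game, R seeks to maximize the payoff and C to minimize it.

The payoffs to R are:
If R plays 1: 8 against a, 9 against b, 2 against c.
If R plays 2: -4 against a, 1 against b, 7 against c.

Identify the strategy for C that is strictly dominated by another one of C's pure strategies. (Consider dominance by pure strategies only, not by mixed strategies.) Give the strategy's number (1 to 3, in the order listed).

C prefers columns that give R less. Compare b with a: 8 < 9, -4 < 1.
So a strictly dominates b for C; b is strictly dominated.

2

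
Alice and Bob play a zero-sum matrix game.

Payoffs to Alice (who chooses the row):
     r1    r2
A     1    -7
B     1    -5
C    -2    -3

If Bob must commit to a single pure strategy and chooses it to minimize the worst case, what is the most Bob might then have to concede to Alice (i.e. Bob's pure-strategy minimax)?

-3

The worst case (largest entry) in each column is r1: 1, r2: -3.
The best (smallest) of these is -3.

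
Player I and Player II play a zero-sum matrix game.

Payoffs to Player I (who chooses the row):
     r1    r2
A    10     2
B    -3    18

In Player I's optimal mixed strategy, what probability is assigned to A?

21/29

Row minima are 2 and -3, so Player I's maximin is 2; column maxima are 10 and 18, so Player II's minimax is 10. These differ, so the equilibrium is in mixed strategies.
Let Player I play A with probability p. Player II is indifferent when 10p − 3(1−p) = 2p + 18(1−p), giving p = 21/29.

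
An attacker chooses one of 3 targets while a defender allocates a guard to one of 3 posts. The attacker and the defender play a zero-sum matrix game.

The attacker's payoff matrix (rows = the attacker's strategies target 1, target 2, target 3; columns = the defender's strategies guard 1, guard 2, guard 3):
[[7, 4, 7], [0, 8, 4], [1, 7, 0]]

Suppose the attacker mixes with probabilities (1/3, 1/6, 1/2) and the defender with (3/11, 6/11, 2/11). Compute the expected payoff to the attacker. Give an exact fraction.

103/22

Against (3/11, 6/11, 2/11), each row's expected payoff is target 1: 59/11; target 2: 56/11; target 3: 45/11.
Taking the (1/3, 1/6, 1/2)-weighted average: (1/3)·(59/11) + (1/6)·(56/11) + (1/2)·(45/11) = 103/22.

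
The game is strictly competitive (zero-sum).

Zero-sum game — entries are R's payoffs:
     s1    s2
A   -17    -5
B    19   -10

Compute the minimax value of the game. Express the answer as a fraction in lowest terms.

-265/41

Row minima are -17 and -10, so R's maximin is -10; column maxima are 19 and -5, so C's minimax is -5. These differ, so the equilibrium is in mixed strategies.
Let R play A with probability p. C is indifferent when −17p + 19(1−p) = −5p − 10(1−p), giving p = 29/41.
Let C play s1 with probability q. R is indifferent when −17q − 5(1−q) = 19q − 10(1−q), giving q = 5/41.
The value is -17·(5/41) + (-5)·(36/41) = -265/41.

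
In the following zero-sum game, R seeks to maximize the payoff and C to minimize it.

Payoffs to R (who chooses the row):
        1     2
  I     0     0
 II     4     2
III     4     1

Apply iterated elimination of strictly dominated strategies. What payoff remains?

2

Row I is strictly dominated by row II (4>0, 2>0); eliminate I.
Column 1 is strictly dominated by 2 for C (2<4, 1<4); eliminate 1.
Row III is strictly dominated by row II (2>1); eliminate III.
Only (II, 2) remains, with payoff 2.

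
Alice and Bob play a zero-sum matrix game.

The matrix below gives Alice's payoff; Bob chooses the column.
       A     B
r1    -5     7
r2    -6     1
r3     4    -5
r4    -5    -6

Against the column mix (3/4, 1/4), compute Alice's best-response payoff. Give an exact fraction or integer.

7/4

r1: (-5)·(3/4) + (7)·(1/4) = -2.
r2: (-6)·(3/4) + (1)·(1/4) = -17/4.
r3: (4)·(3/4) + (-5)·(1/4) = 7/4.
r4: (-5)·(3/4) + (-6)·(1/4) = -21/4.
The best pure response is r3 with expected payoff 7/4.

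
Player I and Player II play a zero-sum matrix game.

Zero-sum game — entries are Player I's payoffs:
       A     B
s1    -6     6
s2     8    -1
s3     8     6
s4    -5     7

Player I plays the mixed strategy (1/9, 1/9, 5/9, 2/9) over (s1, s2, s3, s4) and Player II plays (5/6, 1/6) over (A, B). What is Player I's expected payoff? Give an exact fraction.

Against (5/6, 1/6), each row's expected payoff is s1: -4; s2: 13/2; s3: 23/3; s4: -3.
Taking the (1/9, 1/9, 5/9, 2/9)-weighted average: (1/9)·(-4) + (1/9)·(13/2) + (5/9)·(23/3) + (2/9)·(-3) = 209/54.

209/54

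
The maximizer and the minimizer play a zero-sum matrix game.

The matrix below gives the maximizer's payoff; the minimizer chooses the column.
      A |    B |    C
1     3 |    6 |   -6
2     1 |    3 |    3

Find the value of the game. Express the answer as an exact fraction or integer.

15/11

Column B is strictly dominated by A for the minimizer (it gives the maximizer more in every row).
The remaining 2×2 game on (1, 2) × (A, C) has no saddle point. Let the maximizer play 1 with probability p; indifference gives 3p + (1−p) = −6p + 3(1−p), so p = 2/11.
Similarly the minimizer's optimal q on A is 9/11, and the value is 3·(9/11) + (-6)·(2/11) = 15/11.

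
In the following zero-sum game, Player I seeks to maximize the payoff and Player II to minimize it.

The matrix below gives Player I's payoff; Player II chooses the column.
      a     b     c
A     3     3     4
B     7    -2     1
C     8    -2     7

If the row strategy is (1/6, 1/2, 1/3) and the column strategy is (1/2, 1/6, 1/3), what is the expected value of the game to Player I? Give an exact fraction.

Against (1/2, 1/6, 1/3), each row's expected payoff is A: 10/3; B: 7/2; C: 6.
Taking the (1/6, 1/2, 1/3)-weighted average: (1/6)·(10/3) + (1/2)·(7/2) + (1/3)·(6) = 155/36.

155/36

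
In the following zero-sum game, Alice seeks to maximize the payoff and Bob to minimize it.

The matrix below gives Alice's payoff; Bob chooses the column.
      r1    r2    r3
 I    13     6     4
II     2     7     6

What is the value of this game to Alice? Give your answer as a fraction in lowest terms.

70/13

Column r2 is strictly dominated by r3 for Bob (it gives Alice more in every row).
The remaining 2×2 game on (I, II) × (r1, r3) has no saddle point. Let Alice play I with probability p; indifference gives 13p + 2(1−p) = 4p + 6(1−p), so p = 4/13.
Similarly Bob's optimal q on r1 is 2/13, and the value is 13·(2/13) + (4)·(11/13) = 70/13.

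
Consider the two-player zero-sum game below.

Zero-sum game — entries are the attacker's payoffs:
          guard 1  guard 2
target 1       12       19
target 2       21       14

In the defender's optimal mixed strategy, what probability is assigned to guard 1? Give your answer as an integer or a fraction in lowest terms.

Row minima are 12 and 14, so the attacker's maximin is 14; column maxima are 21 and 19, so the defender's minimax is 19. These differ, so the equilibrium is in mixed strategies.
Let the defender play guard 1 with probability q. The attacker is indifferent when 12q + 19(1−q) = 21q + 14(1−q), giving q = 5/14.

5/14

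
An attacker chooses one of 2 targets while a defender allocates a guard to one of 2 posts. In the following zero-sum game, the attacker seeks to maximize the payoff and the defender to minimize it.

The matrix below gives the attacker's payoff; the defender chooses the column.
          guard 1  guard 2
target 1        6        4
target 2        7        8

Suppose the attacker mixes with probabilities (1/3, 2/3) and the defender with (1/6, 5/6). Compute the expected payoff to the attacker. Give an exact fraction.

20/3

Against (1/6, 5/6), each row's expected payoff is target 1: 13/3; target 2: 47/6.
Taking the (1/3, 2/3)-weighted average: (1/3)·(13/3) + (2/3)·(47/6) = 20/3.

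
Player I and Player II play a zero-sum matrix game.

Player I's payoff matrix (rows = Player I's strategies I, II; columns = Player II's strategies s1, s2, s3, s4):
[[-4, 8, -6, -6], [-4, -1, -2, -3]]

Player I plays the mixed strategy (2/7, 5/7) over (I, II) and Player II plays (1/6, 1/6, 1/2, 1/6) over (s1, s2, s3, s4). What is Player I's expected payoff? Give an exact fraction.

Against (1/6, 1/6, 1/2, 1/6), each row's expected payoff is I: -10/3; II: -7/3.
Taking the (2/7, 5/7)-weighted average: (2/7)·(-10/3) + (5/7)·(-7/3) = -55/21.

-55/21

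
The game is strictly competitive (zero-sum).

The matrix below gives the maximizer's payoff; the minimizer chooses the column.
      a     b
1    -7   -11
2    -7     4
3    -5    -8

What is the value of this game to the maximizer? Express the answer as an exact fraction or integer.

Row 1 is strictly dominated by row 3, so the maximizer never plays it.
The remaining 2×2 game on (2, 3) × (a, b) has no saddle point. Let the maximizer play 2 with probability p; indifference gives −7p − 5(1−p) = 4p − 8(1−p), so p = 3/14.
Similarly the minimizer's optimal q on a is 6/7, and the value is -7·(6/7) + (4)·(1/7) = -38/7.

-38/7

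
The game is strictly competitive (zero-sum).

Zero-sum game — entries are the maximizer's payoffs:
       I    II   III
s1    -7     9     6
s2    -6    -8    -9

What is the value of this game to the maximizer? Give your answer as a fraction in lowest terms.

Column II is strictly dominated by III for the minimizer (it gives the maximizer more in every row).
The remaining 2×2 game on (s1, s2) × (I, III) has no saddle point. Let the maximizer play s1 with probability p; indifference gives −7p − 6(1−p) = 6p − 9(1−p), so p = 3/16.
Similarly the minimizer's optimal q on I is 15/16, and the value is -7·(15/16) + (6)·(1/16) = -99/16.

-99/16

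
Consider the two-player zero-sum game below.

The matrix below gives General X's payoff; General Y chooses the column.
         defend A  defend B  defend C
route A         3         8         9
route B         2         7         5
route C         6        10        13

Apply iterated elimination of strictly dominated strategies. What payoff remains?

6

Row route B is strictly dominated by row route A (3>2, 8>7, 9>5); eliminate route B.
Row route A is strictly dominated by row route C (6>3, 10>8, 13>9); eliminate route A.
Column defend B is strictly dominated by defend A for General Y (6<10); eliminate defend B.
Column defend C is strictly dominated by defend A for General Y (6<13); eliminate defend C.
Only (route C, defend A) remains, with payoff 6.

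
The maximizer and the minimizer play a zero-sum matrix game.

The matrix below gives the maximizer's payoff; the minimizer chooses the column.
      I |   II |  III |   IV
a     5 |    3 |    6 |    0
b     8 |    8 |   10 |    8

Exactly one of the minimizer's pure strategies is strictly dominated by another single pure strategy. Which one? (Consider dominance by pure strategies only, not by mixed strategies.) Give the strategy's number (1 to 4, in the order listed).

3

The minimizer prefers columns that give the maximizer less. Compare III with I: 5 < 6, 8 < 10.
So I strictly dominates III for the minimizer; III is strictly dominated.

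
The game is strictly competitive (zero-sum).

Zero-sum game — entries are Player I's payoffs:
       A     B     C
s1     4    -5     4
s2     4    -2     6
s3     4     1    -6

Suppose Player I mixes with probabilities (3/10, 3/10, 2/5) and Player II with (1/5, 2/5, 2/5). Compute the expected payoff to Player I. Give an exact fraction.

Against (1/5, 2/5, 2/5), each row's expected payoff is s1: 2/5; s2: 12/5; s3: -6/5.
Taking the (3/10, 3/10, 2/5)-weighted average: (3/10)·(2/5) + (3/10)·(12/5) + (2/5)·(-6/5) = 9/25.

9/25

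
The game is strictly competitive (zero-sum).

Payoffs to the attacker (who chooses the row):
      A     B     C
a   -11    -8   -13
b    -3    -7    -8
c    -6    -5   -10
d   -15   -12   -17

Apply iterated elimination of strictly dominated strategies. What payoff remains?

-8

Row d is strictly dominated by row a (-11>-15, -8>-12, -13>-17); eliminate d.
Column A is strictly dominated by C for the defender (-13<-11, -8<-3, -10<-6); eliminate A.
Row a is strictly dominated by row b (-7>-8, -8>-13); eliminate a.
Column B is strictly dominated by C for the defender (-8<-7, -10<-5); eliminate B.
Row c is strictly dominated by row b (-8>-10); eliminate c.
Only (b, C) remains, with payoff -8.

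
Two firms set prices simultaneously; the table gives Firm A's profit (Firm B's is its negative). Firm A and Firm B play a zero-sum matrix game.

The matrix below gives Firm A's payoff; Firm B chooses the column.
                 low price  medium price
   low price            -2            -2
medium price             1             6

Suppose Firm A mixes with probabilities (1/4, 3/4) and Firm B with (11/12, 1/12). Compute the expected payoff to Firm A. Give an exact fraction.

9/16

Against (11/12, 1/12), each row's expected payoff is low price: -2; medium price: 17/12.
Taking the (1/4, 3/4)-weighted average: (1/4)·(-2) + (3/4)·(17/12) = 9/16.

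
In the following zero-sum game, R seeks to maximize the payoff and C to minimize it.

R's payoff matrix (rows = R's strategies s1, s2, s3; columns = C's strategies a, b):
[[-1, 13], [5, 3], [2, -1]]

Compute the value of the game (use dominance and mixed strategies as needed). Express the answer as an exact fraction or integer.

17/4

Row s3 is strictly dominated by row s2, so R never plays it.
The remaining 2×2 game on (s1, s2) × (a, b) has no saddle point. Let R play s1 with probability p; indifference gives −p + 5(1−p) = 13p + 3(1−p), so p = 1/8.
Similarly C's optimal q on a is 5/8, and the value is -1·(5/8) + (13)·(3/8) = 17/4.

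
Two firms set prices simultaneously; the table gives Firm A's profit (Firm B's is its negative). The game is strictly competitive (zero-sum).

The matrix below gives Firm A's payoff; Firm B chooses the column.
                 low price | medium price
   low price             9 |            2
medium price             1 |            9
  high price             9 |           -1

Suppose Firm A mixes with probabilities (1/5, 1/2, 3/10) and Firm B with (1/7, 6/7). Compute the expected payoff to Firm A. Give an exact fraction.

163/35

Against (1/7, 6/7), each row's expected payoff is low price: 3; medium price: 55/7; high price: 3/7.
Taking the (1/5, 1/2, 3/10)-weighted average: (1/5)·(3) + (1/2)·(55/7) + (3/10)·(3/7) = 163/35.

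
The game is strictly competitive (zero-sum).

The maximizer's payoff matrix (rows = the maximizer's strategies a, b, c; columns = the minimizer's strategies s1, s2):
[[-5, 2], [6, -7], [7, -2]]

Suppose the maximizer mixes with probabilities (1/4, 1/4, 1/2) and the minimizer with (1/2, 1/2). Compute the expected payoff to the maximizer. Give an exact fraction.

3/4

Against (1/2, 1/2), each row's expected payoff is a: -3/2; b: -1/2; c: 5/2.
Taking the (1/4, 1/4, 1/2)-weighted average: (1/4)·(-3/2) + (1/4)·(-1/2) + (1/2)·(5/2) = 3/4.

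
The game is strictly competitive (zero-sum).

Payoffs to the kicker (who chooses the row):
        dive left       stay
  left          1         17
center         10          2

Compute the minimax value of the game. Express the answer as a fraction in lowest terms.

Row minima are 1 and 2, so the kicker's maximin is 2; column maxima are 10 and 17, so the goalkeeper's minimax is 10. These differ, so the equilibrium is in mixed strategies.
Let the kicker play left with probability p. The goalkeeper is indifferent when p + 10(1−p) = 17p + 2(1−p), giving p = 1/3.
Let the goalkeeper play dive left with probability q. The kicker is indifferent when q + 17(1−q) = 10q + 2(1−q), giving q = 5/8.
The value is 1·(5/8) + (17)·(3/8) = 7.

7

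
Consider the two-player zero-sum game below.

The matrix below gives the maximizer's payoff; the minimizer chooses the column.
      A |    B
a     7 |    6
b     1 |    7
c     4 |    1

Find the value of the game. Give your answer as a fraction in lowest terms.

43/7

Row c is strictly dominated by row a, so the maximizer never plays it.
The remaining 2×2 game on (a, b) × (A, B) has no saddle point. Let the maximizer play a with probability p; indifference gives 7p + (1−p) = 6p + 7(1−p), so p = 6/7.
Similarly the minimizer's optimal q on A is 1/7, and the value is 7·(1/7) + (6)·(6/7) = 43/7.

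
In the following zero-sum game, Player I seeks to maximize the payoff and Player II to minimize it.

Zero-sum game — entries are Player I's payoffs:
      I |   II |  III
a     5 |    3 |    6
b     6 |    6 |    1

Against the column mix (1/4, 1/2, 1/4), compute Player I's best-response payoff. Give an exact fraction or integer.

19/4

a: (5)·(1/4) + (3)·(1/2) + (6)·(1/4) = 17/4.
b: (6)·(1/4) + (6)·(1/2) + (1)·(1/4) = 19/4.
The best pure response is b with expected payoff 19/4.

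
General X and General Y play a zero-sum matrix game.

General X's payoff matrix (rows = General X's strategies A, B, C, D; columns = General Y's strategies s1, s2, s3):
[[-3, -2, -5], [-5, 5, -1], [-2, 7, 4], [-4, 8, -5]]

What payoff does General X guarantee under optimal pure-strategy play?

-2

Row minima: -5, -5, -2, -5 → General X's maximin is -2.
Column maxima: -2, 8, 4 → General Y's minimax is -2.
They coincide at (C, s1), so the value is -2.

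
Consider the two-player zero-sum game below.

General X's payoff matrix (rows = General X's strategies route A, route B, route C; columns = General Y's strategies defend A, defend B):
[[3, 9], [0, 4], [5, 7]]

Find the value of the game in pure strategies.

Row minima: 3, 0, 5 → General X's maximin is 5.
Column maxima: 5, 9 → General Y's minimax is 5.
They coincide at (route C, defend A), so the value is 5.

5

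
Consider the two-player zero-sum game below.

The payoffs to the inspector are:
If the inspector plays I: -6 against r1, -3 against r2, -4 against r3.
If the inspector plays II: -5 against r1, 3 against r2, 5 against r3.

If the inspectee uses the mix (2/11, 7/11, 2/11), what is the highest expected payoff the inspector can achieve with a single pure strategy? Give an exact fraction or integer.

21/11

I: (-6)·(2/11) + (-3)·(7/11) + (-4)·(2/11) = -41/11.
II: (-5)·(2/11) + (3)·(7/11) + (5)·(2/11) = 21/11.
The best pure response is II with expected payoff 21/11.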